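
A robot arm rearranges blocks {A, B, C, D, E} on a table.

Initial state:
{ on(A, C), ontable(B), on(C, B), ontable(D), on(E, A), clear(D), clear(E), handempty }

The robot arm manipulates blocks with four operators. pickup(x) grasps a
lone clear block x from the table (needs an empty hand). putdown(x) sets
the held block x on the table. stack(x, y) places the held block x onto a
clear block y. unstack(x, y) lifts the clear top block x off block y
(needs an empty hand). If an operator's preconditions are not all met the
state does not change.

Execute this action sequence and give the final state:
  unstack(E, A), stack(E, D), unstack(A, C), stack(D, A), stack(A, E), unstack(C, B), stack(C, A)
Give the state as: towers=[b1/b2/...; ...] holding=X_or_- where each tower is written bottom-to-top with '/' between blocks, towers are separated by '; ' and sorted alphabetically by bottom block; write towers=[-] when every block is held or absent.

towers=[B; D/E/A/C] holding=-

step 1 (unstack(E, A)): towers=[B/C/A; D] holding=E
step 2 (stack(E, D)): towers=[B/C/A; D/E] holding=-
step 3 (unstack(A, C)): towers=[B/C; D/E] holding=A
step 4 (stack(D, A)) [no-op]: towers=[B/C; D/E] holding=A
step 5 (stack(A, E)): towers=[B/C; D/E/A] holding=-
step 6 (unstack(C, B)): towers=[B; D/E/A] holding=C
step 7 (stack(C, A)): towers=[B; D/E/A/C] holding=-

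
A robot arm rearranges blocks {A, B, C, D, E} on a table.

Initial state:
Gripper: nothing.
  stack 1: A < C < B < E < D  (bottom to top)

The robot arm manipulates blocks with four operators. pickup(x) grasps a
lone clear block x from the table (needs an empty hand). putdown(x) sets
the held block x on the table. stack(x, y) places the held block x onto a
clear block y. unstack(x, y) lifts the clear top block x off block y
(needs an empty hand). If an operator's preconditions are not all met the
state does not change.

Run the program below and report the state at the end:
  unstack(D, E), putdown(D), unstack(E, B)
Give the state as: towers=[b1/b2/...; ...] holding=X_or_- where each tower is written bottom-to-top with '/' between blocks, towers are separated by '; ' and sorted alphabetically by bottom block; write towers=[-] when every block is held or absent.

step 1 (unstack(D, E)): towers=[A/C/B/E] holding=D
step 2 (putdown(D)): towers=[A/C/B/E; D] holding=-
step 3 (unstack(E, B)): towers=[A/C/B; D] holding=E

towers=[A/C/B; D] holding=E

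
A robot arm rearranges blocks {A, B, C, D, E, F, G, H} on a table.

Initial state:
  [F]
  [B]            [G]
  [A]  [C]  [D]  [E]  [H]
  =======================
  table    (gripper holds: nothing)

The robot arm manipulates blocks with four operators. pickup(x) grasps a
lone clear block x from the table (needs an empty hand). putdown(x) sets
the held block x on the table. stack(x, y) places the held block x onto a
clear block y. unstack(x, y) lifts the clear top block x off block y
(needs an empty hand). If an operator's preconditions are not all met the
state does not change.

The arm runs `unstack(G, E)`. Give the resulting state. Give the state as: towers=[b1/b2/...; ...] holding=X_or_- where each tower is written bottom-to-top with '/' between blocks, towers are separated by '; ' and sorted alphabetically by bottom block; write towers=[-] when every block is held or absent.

before: towers=[A/B/F; C; D; E/G; H] holding=-
pre[unstack(G, E)]: on(G,E) ✓, clear(G) ✓, handempty ✓
all met → apply unstack(G, E)
after:  towers=[A/B/F; C; D; E; H] holding=G

towers=[A/B/F; C; D; E; H] holding=G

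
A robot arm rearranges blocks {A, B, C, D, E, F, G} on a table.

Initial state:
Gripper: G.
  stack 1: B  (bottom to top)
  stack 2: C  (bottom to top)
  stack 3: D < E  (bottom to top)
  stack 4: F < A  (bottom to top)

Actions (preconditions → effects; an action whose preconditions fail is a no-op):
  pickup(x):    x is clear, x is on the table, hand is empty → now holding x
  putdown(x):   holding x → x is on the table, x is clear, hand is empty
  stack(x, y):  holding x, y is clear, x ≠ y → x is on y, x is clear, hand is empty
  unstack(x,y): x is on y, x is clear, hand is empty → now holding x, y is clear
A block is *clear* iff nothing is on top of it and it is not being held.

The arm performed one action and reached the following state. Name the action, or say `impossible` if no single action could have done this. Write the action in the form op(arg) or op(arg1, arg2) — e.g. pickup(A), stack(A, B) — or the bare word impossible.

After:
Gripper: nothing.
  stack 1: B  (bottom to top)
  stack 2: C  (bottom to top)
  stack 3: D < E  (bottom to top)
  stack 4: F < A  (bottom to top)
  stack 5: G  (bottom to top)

target: towers=[B; C; D/E; F/A; G] holding=-
        putdown(G) → towers=[B; C; D/E; F/A; G] holding=-  ← match
       stack(G, B) → towers=[B/G; C; D/E; F/A] holding=-
       stack(G, A) → towers=[B; C; D/E; F/A/G] holding=-
       stack(G, E) → towers=[B; C; D/E/G; F/A] holding=-
       stack(G, C) → towers=[B; C/G; D/E; F/A] holding=-

putdown(G)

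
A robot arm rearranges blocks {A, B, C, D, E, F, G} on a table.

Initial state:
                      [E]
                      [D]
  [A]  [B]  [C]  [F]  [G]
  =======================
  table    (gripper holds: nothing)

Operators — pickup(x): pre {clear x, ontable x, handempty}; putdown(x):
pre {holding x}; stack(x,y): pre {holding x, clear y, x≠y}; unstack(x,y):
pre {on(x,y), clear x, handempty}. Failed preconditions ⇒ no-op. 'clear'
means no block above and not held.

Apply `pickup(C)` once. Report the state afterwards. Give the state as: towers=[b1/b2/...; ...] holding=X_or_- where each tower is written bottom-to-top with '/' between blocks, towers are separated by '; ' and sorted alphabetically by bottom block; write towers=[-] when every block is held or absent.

before: towers=[A; B; C; F; G/D/E] holding=-
pre[pickup(C)]: clear(C) ok, ontable(C) ok, handempty ok
all met → apply pickup(C)
after:  towers=[A; B; F; G/D/E] holding=C

towers=[A; B; F; G/D/E] holding=C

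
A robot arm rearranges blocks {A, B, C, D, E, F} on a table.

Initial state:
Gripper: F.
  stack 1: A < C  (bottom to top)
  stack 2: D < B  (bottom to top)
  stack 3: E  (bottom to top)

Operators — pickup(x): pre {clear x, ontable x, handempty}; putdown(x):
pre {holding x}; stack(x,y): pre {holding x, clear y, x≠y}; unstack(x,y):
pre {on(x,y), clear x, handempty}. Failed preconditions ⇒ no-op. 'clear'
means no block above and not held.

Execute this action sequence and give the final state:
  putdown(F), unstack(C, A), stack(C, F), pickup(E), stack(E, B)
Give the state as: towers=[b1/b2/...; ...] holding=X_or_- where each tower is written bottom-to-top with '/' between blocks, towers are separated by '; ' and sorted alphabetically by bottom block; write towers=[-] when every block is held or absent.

towers=[A; D/B/E; F/C] holding=-

step 1 (putdown(F)): towers=[A/C; D/B; E; F] holding=-
step 2 (unstack(C, A)): towers=[A; D/B; E; F] holding=C
step 3 (stack(C, F)): towers=[A; D/B; E; F/C] holding=-
step 4 (pickup(E)): towers=[A; D/B; F/C] holding=E
step 5 (stack(E, B)): towers=[A; D/B/E; F/C] holding=-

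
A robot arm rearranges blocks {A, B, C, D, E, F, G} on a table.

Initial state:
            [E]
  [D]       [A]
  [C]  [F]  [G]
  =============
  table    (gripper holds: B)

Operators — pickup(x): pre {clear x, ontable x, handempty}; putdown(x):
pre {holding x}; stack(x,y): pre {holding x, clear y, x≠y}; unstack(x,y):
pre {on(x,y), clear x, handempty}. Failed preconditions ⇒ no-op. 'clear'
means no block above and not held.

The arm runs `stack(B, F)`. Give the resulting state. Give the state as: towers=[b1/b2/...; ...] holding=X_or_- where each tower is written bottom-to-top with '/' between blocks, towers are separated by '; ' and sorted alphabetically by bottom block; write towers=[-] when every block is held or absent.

before: towers=[C/D; F; G/A/E] holding=B
pre[stack(B, F)]: holding(B) ✓, clear(F) ✓, B≠F ✓
all met → apply stack(B, F)
after:  towers=[C/D; F/B; G/A/E] holding=-

towers=[C/D; F/B; G/A/E] holding=-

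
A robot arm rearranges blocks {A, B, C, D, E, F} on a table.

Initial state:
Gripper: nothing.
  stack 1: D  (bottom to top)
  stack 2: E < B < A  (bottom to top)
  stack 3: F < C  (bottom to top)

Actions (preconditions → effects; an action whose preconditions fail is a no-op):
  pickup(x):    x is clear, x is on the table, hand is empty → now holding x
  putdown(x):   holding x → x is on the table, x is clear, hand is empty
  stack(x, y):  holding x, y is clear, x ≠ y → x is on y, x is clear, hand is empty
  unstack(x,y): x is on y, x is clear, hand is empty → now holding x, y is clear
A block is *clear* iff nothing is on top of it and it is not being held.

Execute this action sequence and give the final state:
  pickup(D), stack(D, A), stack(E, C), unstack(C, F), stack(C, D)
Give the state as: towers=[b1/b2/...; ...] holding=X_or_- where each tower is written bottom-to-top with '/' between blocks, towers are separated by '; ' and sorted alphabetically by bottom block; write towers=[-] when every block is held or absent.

towers=[E/B/A/D/C; F] holding=-

step 1 (pickup(D)): towers=[E/B/A; F/C] holding=D
step 2 (stack(D, A)): towers=[E/B/A/D; F/C] holding=-
step 3 (stack(E, C)) [no-op]: towers=[E/B/A/D; F/C] holding=-
step 4 (unstack(C, F)): towers=[E/B/A/D; F] holding=C
step 5 (stack(C, D)): towers=[E/B/A/D/C; F] holding=-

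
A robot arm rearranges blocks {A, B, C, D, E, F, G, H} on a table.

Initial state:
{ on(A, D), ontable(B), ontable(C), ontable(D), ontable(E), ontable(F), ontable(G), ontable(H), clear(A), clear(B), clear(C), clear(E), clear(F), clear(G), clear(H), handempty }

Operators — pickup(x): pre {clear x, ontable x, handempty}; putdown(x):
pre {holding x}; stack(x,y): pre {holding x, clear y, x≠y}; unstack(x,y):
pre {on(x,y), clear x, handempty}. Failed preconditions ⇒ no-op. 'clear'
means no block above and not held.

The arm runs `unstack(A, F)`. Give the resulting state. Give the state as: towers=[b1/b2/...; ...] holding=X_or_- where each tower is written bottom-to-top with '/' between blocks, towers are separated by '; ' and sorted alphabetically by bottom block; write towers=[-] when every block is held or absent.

towers=[B; C; D/A; E; F; G; H] holding=-

before: towers=[B; C; D/A; E; F; G; H] holding=-
pre[unstack(A, F)]: on(A,F) no, clear(A) yes, handempty yes
on(A,F) unmet → unstack(A, F) is a no-op
after:  towers=[B; C; D/A; E; F; G; H] holding=-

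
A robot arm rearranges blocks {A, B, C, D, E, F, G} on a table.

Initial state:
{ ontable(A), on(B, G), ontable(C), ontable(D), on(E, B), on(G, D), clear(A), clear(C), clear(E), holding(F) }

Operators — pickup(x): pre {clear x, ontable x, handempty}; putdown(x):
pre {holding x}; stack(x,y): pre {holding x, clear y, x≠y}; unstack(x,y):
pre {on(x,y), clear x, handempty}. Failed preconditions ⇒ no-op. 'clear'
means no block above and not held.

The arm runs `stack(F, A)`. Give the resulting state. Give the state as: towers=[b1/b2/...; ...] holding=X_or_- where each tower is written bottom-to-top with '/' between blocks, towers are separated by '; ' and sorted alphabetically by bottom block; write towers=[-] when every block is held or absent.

before: towers=[A; C; D/G/B/E] holding=F
pre[stack(F, A)]: holding(F) ✓, clear(A) ✓, F≠A ✓
all met → apply stack(F, A)
after:  towers=[A/F; C; D/G/B/E] holding=-

towers=[A/F; C; D/G/B/E] holding=-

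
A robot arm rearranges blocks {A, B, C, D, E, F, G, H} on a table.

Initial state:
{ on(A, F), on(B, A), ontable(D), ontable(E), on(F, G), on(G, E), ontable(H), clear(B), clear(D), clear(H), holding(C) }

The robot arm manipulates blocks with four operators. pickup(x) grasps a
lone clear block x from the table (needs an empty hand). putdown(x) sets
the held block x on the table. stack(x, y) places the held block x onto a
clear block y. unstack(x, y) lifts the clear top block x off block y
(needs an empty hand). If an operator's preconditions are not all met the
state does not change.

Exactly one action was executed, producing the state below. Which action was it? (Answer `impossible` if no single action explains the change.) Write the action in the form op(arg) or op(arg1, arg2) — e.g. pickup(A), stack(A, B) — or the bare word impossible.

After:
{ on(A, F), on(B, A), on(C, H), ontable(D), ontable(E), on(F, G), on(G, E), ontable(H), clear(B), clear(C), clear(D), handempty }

target: towers=[D; E/G/F/A/B; H/C] holding=-
        putdown(C) → towers=[C; D; E/G/F/A/B; H] holding=-
       stack(C, H) → towers=[D; E/G/F/A/B; H/C] holding=-  ← match
       stack(C, B) → towers=[D; E/G/F/A/B/C; H] holding=-
       stack(C, D) → towers=[D/C; E/G/F/A/B; H] holding=-

stack(C, H)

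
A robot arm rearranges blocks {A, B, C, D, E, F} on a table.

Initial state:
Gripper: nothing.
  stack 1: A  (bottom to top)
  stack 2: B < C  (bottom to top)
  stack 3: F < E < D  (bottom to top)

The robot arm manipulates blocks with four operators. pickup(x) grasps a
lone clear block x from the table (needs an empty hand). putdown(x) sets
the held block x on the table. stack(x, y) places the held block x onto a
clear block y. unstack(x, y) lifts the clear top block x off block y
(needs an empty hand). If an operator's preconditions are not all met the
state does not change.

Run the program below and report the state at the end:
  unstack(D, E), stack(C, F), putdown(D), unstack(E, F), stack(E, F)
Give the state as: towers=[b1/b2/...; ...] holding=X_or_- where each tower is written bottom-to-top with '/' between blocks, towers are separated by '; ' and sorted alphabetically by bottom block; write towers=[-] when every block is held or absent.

towers=[A; B/C; D; F/E] holding=-

step 1 (unstack(D, E)): towers=[A; B/C; F/E] holding=D
step 2 (stack(C, F)) [no-op]: towers=[A; B/C; F/E] holding=D
step 3 (putdown(D)): towers=[A; B/C; D; F/E] holding=-
step 4 (unstack(E, F)): towers=[A; B/C; D; F] holding=E
step 5 (stack(E, F)): towers=[A; B/C; D; F/E] holding=-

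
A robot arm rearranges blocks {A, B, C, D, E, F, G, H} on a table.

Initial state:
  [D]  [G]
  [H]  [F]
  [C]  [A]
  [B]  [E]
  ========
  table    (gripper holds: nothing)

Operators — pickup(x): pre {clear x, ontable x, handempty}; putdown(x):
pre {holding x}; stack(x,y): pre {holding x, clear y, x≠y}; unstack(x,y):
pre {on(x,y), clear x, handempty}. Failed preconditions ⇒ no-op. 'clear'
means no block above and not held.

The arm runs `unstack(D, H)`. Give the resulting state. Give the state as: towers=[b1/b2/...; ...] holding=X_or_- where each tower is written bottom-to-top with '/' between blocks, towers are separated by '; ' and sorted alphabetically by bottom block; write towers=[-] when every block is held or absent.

before: towers=[B/C/H/D; E/A/F/G] holding=-
pre[unstack(D, H)]: on(D,H) yes, clear(D) yes, handempty yes
all met → apply unstack(D, H)
after:  towers=[B/C/H; E/A/F/G] holding=D

towers=[B/C/H; E/A/F/G] holding=D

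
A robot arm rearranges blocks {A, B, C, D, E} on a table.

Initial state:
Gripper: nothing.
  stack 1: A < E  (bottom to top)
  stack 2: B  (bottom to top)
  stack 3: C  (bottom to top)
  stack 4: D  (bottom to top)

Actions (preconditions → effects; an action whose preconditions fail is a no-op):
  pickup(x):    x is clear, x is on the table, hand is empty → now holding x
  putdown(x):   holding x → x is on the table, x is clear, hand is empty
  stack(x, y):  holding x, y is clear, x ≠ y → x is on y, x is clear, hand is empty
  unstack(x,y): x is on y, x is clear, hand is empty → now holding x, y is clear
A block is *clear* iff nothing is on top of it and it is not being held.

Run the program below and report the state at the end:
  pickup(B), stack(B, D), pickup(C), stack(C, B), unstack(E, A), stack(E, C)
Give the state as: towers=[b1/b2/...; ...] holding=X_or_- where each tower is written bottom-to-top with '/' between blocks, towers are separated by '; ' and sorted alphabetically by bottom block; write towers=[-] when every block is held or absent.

step 1 (pickup(B)): towers=[A/E; C; D] holding=B
step 2 (stack(B, D)): towers=[A/E; C; D/B] holding=-
step 3 (pickup(C)): towers=[A/E; D/B] holding=C
step 4 (stack(C, B)): towers=[A/E; D/B/C] holding=-
step 5 (unstack(E, A)): towers=[A; D/B/C] holding=E
step 6 (stack(E, C)): towers=[A; D/B/C/E] holding=-

towers=[A; D/B/C/E] holding=-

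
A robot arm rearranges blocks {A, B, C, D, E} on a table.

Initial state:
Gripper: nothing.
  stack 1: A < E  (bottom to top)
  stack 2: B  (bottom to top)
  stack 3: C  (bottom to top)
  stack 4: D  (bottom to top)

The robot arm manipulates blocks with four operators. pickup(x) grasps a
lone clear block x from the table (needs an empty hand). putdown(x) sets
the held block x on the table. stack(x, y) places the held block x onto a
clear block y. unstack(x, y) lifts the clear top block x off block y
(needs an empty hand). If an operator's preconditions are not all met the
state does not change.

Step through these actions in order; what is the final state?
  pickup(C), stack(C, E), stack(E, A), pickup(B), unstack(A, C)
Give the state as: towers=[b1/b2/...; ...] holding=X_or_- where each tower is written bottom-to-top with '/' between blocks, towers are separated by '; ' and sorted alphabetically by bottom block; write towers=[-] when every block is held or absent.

step 1 (pickup(C)): towers=[A/E; B; D] holding=C
step 2 (stack(C, E)): towers=[A/E/C; B; D] holding=-
step 3 (stack(E, A)) [no-op]: towers=[A/E/C; B; D] holding=-
step 4 (pickup(B)): towers=[A/E/C; D] holding=B
step 5 (unstack(A, C)) [no-op]: towers=[A/E/C; D] holding=B

towers=[A/E/C; D] holding=B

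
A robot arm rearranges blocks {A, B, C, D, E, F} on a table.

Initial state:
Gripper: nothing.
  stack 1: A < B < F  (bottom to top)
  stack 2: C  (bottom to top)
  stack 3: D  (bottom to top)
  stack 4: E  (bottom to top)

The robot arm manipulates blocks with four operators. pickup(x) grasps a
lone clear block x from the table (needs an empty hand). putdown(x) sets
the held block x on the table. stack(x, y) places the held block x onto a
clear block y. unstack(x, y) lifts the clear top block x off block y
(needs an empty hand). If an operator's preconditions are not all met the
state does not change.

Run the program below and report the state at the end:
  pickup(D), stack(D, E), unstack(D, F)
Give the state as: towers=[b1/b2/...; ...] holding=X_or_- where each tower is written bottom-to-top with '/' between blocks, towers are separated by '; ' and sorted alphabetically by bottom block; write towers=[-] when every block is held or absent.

towers=[A/B/F; C; E/D] holding=-

step 1 (pickup(D)): towers=[A/B/F; C; E] holding=D
step 2 (stack(D, E)): towers=[A/B/F; C; E/D] holding=-
step 3 (unstack(D, F)) [no-op]: towers=[A/B/F; C; E/D] holding=-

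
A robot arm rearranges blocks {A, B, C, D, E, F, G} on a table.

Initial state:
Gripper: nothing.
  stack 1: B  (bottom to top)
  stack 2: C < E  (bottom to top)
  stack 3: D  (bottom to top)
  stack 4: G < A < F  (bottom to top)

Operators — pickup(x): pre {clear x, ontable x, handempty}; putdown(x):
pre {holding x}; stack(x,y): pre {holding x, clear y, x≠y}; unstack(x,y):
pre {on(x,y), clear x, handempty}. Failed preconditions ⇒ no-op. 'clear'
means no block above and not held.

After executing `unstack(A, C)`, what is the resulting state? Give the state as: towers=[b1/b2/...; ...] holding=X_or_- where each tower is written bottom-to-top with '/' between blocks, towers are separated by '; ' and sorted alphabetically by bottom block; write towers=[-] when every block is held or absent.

towers=[B; C/E; D; G/A/F] holding=-

before: towers=[B; C/E; D; G/A/F] holding=-
pre[unstack(A, C)]: on(A,C) ✗, clear(A) ✗, handempty ✓
on(A,C), clear(A) unmet → unstack(A, C) is a no-op
after:  towers=[B; C/E; D; G/A/F] holding=-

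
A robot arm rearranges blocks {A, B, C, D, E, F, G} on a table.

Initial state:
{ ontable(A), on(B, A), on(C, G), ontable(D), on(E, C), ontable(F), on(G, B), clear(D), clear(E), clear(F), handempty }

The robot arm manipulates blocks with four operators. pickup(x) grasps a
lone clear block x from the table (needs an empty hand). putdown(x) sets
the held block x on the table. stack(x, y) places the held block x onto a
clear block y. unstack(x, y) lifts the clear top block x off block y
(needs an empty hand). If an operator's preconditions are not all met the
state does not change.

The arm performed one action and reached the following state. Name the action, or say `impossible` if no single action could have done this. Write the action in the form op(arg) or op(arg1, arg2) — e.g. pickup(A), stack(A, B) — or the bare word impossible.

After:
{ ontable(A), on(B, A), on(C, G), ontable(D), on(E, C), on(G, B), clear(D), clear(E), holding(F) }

pickup(F)

target: towers=[A/B/G/C/E; D] holding=F
         pickup(F) → towers=[A/B/G/C/E; D] holding=F  ← match
         pickup(D) → towers=[A/B/G/C/E; F] holding=D
     unstack(E, C) → towers=[A/B/G/C; D; F] holding=E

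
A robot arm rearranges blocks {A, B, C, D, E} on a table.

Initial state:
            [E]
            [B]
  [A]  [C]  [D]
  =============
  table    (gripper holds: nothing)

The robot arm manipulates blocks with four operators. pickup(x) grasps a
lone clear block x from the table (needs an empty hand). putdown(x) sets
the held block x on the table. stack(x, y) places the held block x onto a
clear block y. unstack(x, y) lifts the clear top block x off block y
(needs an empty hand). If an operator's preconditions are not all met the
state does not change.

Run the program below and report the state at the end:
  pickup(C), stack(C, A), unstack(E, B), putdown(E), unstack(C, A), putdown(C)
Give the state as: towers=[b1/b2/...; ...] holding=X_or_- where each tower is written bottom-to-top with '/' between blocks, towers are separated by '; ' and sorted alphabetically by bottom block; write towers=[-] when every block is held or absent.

towers=[A; C; D/B; E] holding=-

step 1 (pickup(C)): towers=[A; D/B/E] holding=C
step 2 (stack(C, A)): towers=[A/C; D/B/E] holding=-
step 3 (unstack(E, B)): towers=[A/C; D/B] holding=E
step 4 (putdown(E)): towers=[A/C; D/B; E] holding=-
step 5 (unstack(C, A)): towers=[A; D/B; E] holding=C
step 6 (putdown(C)): towers=[A; C; D/B; E] holding=-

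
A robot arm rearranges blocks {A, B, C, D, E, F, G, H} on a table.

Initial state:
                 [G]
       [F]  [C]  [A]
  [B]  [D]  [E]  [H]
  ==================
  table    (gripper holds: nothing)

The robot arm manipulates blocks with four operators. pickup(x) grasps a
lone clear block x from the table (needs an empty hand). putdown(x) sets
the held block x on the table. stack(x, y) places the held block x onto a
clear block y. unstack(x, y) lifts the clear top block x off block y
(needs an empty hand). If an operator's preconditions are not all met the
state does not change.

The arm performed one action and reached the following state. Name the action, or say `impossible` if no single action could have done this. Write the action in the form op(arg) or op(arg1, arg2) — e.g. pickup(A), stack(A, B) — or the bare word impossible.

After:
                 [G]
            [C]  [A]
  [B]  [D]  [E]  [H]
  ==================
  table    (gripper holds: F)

target: towers=[B; D; E/C; H/A/G] holding=F
     unstack(G, A) → towers=[B; D/F; E/C; H/A] holding=G
         pickup(B) → towers=[D/F; E/C; H/A/G] holding=B
     unstack(F, D) → towers=[B; D; E/C; H/A/G] holding=F  ← match
     unstack(C, E) → towers=[B; D/F; E; H/A/G] holding=C

unstack(F, D)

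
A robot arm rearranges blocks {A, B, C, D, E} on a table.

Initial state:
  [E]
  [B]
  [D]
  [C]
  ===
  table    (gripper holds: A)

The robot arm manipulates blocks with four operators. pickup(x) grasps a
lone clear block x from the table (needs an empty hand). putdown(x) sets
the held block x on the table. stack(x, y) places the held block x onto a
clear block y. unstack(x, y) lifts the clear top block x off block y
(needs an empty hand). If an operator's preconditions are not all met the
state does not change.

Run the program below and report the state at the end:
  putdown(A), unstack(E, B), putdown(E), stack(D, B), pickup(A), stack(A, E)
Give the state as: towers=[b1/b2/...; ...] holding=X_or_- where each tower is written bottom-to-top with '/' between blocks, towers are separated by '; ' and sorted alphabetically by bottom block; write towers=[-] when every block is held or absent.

step 1 (putdown(A)): towers=[A; C/D/B/E] holding=-
step 2 (unstack(E, B)): towers=[A; C/D/B] holding=E
step 3 (putdown(E)): towers=[A; C/D/B; E] holding=-
step 4 (stack(D, B)) [no-op]: towers=[A; C/D/B; E] holding=-
step 5 (pickup(A)): towers=[C/D/B; E] holding=A
step 6 (stack(A, E)): towers=[C/D/B; E/A] holding=-

towers=[C/D/B; E/A] holding=-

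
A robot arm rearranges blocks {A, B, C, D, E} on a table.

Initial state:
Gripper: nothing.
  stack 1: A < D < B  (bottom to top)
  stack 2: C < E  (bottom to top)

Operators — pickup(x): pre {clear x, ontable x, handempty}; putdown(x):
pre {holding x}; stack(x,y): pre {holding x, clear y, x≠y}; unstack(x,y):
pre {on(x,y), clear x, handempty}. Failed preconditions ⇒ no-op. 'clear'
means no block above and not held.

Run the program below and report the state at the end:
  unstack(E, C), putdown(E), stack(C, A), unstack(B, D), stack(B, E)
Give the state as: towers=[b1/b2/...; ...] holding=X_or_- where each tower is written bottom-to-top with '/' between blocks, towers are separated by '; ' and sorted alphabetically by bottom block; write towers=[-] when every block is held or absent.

towers=[A/D; C; E/B] holding=-

step 1 (unstack(E, C)): towers=[A/D/B; C] holding=E
step 2 (putdown(E)): towers=[A/D/B; C; E] holding=-
step 3 (stack(C, A)) [no-op]: towers=[A/D/B; C; E] holding=-
step 4 (unstack(B, D)): towers=[A/D; C; E] holding=B
step 5 (stack(B, E)): towers=[A/D; C; E/B] holding=-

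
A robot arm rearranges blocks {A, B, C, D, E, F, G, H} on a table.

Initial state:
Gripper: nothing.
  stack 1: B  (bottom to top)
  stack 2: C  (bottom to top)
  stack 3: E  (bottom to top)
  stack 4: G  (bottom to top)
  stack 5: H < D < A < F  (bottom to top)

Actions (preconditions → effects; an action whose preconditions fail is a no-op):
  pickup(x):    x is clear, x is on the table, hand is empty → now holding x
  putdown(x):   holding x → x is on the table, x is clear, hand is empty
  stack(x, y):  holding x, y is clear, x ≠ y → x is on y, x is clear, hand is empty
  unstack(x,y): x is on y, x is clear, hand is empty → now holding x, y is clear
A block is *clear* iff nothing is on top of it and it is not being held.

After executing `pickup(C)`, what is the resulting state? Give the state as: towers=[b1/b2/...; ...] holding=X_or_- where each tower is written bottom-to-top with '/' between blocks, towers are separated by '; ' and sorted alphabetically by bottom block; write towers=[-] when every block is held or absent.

towers=[B; E; G; H/D/A/F] holding=C

before: towers=[B; C; E; G; H/D/A/F] holding=-
pre[pickup(C)]: clear(C) yes, ontable(C) yes, handempty yes
all met → apply pickup(C)
after:  towers=[B; E; G; H/D/A/F] holding=C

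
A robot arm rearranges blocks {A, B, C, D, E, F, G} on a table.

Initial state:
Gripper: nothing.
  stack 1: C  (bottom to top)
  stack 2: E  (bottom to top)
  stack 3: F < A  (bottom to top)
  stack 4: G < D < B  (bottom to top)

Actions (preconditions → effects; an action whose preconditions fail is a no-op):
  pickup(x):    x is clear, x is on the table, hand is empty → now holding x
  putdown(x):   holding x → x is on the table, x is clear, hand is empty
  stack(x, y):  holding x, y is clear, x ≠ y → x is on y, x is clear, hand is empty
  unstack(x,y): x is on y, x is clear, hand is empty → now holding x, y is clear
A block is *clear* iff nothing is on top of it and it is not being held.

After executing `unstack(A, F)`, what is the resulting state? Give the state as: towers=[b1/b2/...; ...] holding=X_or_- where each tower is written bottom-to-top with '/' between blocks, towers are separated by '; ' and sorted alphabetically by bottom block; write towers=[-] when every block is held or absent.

before: towers=[C; E; F/A; G/D/B] holding=-
pre[unstack(A, F)]: on(A,F) ok, clear(A) ok, handempty ok
all met → apply unstack(A, F)
after:  towers=[C; E; F; G/D/B] holding=A

towers=[C; E; F; G/D/B] holding=A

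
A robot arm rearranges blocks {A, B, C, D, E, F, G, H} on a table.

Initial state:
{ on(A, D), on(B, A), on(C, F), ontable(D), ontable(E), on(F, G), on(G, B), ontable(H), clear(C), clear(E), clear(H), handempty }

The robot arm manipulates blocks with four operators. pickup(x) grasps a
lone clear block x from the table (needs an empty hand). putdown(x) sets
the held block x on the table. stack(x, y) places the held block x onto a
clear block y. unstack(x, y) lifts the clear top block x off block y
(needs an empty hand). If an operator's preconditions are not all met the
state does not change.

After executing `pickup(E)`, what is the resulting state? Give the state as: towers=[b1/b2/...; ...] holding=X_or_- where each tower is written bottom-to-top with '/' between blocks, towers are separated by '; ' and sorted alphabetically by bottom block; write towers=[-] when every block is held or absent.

towers=[D/A/B/G/F/C; H] holding=E

before: towers=[D/A/B/G/F/C; E; H] holding=-
pre[pickup(E)]: clear(E) ✓, ontable(E) ✓, handempty ✓
all met → apply pickup(E)
after:  towers=[D/A/B/G/F/C; H] holding=E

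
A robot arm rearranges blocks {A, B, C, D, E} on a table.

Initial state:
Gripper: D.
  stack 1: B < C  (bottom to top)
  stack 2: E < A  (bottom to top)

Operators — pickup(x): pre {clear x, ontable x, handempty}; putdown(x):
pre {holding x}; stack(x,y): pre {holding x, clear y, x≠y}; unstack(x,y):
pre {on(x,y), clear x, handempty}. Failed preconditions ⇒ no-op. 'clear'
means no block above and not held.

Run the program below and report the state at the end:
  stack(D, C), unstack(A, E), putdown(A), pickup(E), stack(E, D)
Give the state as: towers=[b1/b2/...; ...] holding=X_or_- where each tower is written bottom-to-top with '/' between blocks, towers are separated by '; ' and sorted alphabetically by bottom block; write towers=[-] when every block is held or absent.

towers=[A; B/C/D/E] holding=-

step 1 (stack(D, C)): towers=[B/C/D; E/A] holding=-
step 2 (unstack(A, E)): towers=[B/C/D; E] holding=A
step 3 (putdown(A)): towers=[A; B/C/D; E] holding=-
step 4 (pickup(E)): towers=[A; B/C/D] holding=E
step 5 (stack(E, D)): towers=[A; B/C/D/E] holding=-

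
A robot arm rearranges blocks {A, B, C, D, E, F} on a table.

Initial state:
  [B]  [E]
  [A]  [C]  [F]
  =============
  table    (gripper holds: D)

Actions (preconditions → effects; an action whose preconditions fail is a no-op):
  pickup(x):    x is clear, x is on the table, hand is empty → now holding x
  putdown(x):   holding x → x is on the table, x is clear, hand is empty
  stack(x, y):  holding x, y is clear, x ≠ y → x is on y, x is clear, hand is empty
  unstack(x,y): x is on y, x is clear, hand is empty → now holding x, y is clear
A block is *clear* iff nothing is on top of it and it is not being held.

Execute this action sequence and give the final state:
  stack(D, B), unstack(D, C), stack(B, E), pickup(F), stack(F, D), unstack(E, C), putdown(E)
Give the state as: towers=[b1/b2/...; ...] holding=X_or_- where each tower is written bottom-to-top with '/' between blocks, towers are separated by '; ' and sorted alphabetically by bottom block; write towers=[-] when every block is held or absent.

step 1 (stack(D, B)): towers=[A/B/D; C/E; F] holding=-
step 2 (unstack(D, C)) [no-op]: towers=[A/B/D; C/E; F] holding=-
step 3 (stack(B, E)) [no-op]: towers=[A/B/D; C/E; F] holding=-
step 4 (pickup(F)): towers=[A/B/D; C/E] holding=F
step 5 (stack(F, D)): towers=[A/B/D/F; C/E] holding=-
step 6 (unstack(E, C)): towers=[A/B/D/F; C] holding=E
step 7 (putdown(E)): towers=[A/B/D/F; C; E] holding=-

towers=[A/B/D/F; C; E] holding=-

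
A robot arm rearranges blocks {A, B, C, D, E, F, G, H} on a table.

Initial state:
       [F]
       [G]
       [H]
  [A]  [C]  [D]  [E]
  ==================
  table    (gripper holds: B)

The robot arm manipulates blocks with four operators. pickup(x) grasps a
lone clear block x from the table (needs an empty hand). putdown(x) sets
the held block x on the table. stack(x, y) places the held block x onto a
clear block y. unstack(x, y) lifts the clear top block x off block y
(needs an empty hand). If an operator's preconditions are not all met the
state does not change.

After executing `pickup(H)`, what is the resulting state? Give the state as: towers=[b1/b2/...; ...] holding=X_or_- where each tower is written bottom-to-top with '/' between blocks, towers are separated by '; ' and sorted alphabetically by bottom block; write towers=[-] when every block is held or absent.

towers=[A; C/H/G/F; D; E] holding=B

before: towers=[A; C/H/G/F; D; E] holding=B
pre[pickup(H)]: clear(H) ✗, ontable(H) ✗, handempty ✗
clear(H), ontable(H), handempty unmet → pickup(H) is a no-op
after:  towers=[A; C/H/G/F; D; E] holding=B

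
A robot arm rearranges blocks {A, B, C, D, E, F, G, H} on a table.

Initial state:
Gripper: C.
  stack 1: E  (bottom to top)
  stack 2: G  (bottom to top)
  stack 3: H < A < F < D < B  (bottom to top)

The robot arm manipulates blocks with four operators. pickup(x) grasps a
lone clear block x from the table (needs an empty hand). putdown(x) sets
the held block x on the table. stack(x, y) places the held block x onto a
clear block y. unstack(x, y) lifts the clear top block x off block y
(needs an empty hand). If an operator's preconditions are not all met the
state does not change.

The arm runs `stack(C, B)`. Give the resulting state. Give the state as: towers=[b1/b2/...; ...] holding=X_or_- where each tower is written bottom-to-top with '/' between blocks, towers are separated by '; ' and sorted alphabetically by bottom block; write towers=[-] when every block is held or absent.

towers=[E; G; H/A/F/D/B/C] holding=-

before: towers=[E; G; H/A/F/D/B] holding=C
pre[stack(C, B)]: holding(C) yes, clear(B) yes, C≠B yes
all met → apply stack(C, B)
after:  towers=[E; G; H/A/F/D/B/C] holding=-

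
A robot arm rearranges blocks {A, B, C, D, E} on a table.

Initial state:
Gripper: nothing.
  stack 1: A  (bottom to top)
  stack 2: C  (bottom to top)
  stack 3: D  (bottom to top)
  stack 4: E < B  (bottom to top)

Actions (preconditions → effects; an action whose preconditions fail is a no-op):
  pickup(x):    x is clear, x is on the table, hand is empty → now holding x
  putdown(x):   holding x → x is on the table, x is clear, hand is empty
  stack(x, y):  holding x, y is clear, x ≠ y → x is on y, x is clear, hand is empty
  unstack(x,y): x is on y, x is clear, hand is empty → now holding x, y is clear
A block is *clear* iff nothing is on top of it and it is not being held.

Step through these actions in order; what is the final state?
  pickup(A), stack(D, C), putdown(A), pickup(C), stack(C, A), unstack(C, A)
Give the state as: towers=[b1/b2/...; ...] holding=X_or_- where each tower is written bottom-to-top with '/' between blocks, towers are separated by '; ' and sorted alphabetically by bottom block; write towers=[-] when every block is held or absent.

step 1 (pickup(A)): towers=[C; D; E/B] holding=A
step 2 (stack(D, C)) [no-op]: towers=[C; D; E/B] holding=A
step 3 (putdown(A)): towers=[A; C; D; E/B] holding=-
step 4 (pickup(C)): towers=[A; D; E/B] holding=C
step 5 (stack(C, A)): towers=[A/C; D; E/B] holding=-
step 6 (unstack(C, A)): towers=[A; D; E/B] holding=C

towers=[A; D; E/B] holding=C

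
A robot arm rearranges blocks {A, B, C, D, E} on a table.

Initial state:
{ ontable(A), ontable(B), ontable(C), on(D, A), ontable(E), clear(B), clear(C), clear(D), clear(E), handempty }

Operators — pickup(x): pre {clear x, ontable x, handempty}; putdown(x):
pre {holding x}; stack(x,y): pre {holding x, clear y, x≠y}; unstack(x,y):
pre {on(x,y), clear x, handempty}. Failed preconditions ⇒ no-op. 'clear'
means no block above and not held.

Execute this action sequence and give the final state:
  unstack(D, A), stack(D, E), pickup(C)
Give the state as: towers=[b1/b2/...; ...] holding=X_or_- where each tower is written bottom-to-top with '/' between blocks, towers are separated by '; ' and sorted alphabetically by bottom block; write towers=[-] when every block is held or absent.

towers=[A; B; E/D] holding=C

step 1 (unstack(D, A)): towers=[A; B; C; E] holding=D
step 2 (stack(D, E)): towers=[A; B; C; E/D] holding=-
step 3 (pickup(C)): towers=[A; B; E/D] holding=C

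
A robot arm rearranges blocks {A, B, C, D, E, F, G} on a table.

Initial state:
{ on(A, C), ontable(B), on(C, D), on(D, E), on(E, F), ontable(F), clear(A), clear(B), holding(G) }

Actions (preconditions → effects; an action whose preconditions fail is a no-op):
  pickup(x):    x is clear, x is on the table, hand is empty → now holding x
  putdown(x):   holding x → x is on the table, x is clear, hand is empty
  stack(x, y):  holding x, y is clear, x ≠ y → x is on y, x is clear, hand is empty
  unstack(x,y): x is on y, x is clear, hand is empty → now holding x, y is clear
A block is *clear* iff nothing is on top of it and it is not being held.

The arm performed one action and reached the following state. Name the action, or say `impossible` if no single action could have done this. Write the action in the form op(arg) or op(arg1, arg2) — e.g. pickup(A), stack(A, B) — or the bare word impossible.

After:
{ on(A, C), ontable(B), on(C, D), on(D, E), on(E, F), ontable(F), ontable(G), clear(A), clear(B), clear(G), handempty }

target: towers=[B; F/E/D/C/A; G] holding=-
        putdown(G) → towers=[B; F/E/D/C/A; G] holding=-  ← match
       stack(G, B) → towers=[B/G; F/E/D/C/A] holding=-
       stack(G, A) → towers=[B; F/E/D/C/A/G] holding=-

putdown(G)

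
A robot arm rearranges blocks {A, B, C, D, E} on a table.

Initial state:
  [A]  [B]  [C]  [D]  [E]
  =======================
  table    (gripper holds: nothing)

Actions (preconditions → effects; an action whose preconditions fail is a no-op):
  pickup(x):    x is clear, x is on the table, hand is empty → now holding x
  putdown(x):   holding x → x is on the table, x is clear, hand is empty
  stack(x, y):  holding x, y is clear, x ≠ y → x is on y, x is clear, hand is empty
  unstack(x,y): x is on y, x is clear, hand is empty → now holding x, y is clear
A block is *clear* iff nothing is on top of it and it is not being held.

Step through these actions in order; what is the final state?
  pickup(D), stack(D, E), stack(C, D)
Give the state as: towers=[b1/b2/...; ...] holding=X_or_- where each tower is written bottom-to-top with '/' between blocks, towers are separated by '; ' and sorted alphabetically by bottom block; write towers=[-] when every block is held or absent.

towers=[A; B; C; E/D] holding=-

step 1 (pickup(D)): towers=[A; B; C; E] holding=D
step 2 (stack(D, E)): towers=[A; B; C; E/D] holding=-
step 3 (stack(C, D)) [no-op]: towers=[A; B; C; E/D] holding=-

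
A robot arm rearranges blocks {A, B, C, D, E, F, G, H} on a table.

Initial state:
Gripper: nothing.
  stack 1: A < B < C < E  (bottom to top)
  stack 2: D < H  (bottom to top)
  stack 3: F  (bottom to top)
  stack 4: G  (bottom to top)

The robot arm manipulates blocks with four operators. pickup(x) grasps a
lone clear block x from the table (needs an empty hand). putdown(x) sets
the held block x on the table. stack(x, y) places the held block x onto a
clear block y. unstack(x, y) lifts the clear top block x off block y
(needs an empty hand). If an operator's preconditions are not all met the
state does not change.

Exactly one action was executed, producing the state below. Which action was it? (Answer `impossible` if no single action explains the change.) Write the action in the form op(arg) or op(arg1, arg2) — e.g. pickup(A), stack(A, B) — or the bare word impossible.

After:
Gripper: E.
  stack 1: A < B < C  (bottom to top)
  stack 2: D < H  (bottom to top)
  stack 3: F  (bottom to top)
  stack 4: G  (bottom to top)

target: towers=[A/B/C; D/H; F; G] holding=E
         pickup(G) → towers=[A/B/C/E; D/H; F] holding=G
     unstack(E, C) → towers=[A/B/C; D/H; F; G] holding=E  ← match
     unstack(H, D) → towers=[A/B/C/E; D; F; G] holding=H
         pickup(F) → towers=[A/B/C/E; D/H; G] holding=F

unstack(E, C)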